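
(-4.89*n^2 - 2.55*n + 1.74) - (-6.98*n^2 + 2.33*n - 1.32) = 2.09*n^2 - 4.88*n + 3.06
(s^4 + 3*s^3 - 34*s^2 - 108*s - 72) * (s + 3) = s^5 + 6*s^4 - 25*s^3 - 210*s^2 - 396*s - 216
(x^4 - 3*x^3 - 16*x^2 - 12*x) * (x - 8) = x^5 - 11*x^4 + 8*x^3 + 116*x^2 + 96*x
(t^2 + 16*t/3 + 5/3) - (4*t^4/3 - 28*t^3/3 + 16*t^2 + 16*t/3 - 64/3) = -4*t^4/3 + 28*t^3/3 - 15*t^2 + 23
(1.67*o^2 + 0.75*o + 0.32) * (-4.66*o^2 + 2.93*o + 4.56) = -7.7822*o^4 + 1.3981*o^3 + 8.3215*o^2 + 4.3576*o + 1.4592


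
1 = 1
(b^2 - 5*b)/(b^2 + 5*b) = (b - 5)/(b + 5)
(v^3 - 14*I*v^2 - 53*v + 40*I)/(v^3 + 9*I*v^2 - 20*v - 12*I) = (v^3 - 14*I*v^2 - 53*v + 40*I)/(v^3 + 9*I*v^2 - 20*v - 12*I)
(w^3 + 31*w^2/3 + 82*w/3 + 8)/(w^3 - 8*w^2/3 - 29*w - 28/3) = (w + 6)/(w - 7)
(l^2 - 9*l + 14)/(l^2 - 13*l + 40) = (l^2 - 9*l + 14)/(l^2 - 13*l + 40)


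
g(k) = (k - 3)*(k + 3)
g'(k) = 2*k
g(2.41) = -3.19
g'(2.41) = 4.82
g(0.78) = -8.39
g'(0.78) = 1.56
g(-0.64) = -8.59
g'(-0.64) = -1.28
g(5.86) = 25.34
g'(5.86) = 11.72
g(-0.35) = -8.88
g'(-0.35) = -0.70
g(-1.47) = -6.84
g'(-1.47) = -2.94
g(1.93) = -5.28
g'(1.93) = 3.86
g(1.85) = -5.58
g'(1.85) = 3.70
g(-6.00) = 27.00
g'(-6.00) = -12.00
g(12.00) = 135.00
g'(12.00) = 24.00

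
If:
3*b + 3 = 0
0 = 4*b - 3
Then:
No Solution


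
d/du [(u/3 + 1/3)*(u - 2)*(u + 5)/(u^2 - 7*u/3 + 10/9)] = 3*(9*u^4 - 42*u^3 + 9*u^2 + 260*u - 280)/(81*u^4 - 378*u^3 + 621*u^2 - 420*u + 100)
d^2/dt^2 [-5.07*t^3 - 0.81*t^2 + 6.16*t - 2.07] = -30.42*t - 1.62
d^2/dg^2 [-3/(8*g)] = -3/(4*g^3)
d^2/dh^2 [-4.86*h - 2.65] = 0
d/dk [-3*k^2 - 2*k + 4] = -6*k - 2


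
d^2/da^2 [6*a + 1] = 0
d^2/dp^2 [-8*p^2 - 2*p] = -16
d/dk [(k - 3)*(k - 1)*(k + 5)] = 3*k^2 + 2*k - 17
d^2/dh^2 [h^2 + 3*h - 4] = 2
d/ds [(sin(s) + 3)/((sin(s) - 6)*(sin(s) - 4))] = (-6*sin(s) + cos(s)^2 + 53)*cos(s)/((sin(s) - 6)^2*(sin(s) - 4)^2)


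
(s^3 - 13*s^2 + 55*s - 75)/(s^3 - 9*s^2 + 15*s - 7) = (s^3 - 13*s^2 + 55*s - 75)/(s^3 - 9*s^2 + 15*s - 7)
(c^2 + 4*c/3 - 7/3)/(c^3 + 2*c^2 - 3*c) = (c + 7/3)/(c*(c + 3))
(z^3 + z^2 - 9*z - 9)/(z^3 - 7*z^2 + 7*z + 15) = (z + 3)/(z - 5)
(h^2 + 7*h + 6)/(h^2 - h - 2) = (h + 6)/(h - 2)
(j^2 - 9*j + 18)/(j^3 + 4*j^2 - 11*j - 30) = (j - 6)/(j^2 + 7*j + 10)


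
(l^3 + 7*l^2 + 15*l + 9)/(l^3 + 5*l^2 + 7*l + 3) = (l + 3)/(l + 1)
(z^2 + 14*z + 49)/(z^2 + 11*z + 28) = (z + 7)/(z + 4)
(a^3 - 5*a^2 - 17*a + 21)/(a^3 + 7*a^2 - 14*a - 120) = (a^3 - 5*a^2 - 17*a + 21)/(a^3 + 7*a^2 - 14*a - 120)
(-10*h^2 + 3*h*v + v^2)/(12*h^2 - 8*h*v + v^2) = (5*h + v)/(-6*h + v)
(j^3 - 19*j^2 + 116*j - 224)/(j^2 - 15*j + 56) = j - 4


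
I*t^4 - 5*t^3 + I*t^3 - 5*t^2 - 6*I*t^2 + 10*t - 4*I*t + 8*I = (t + 2)*(t + I)*(t + 4*I)*(I*t - I)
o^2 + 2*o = o*(o + 2)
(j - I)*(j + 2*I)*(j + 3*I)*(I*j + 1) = I*j^4 - 3*j^3 + 3*I*j^2 - 7*j + 6*I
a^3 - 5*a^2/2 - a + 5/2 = (a - 5/2)*(a - 1)*(a + 1)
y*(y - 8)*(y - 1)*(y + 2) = y^4 - 7*y^3 - 10*y^2 + 16*y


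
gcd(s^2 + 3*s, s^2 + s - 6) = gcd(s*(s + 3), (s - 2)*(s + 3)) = s + 3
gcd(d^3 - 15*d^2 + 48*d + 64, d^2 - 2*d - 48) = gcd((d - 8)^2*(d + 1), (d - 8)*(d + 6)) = d - 8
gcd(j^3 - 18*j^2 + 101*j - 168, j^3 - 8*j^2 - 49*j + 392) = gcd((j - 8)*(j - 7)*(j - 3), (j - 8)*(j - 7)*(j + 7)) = j^2 - 15*j + 56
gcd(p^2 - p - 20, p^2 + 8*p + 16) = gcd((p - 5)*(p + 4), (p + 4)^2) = p + 4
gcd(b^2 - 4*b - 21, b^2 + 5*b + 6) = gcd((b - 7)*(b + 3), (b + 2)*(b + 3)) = b + 3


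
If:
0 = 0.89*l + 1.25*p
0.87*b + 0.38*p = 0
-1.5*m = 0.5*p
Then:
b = -0.436781609195402*p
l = -1.40449438202247*p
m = -0.333333333333333*p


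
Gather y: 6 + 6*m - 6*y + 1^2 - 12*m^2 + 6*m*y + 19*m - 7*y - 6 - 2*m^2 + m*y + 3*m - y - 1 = -14*m^2 + 28*m + y*(7*m - 14)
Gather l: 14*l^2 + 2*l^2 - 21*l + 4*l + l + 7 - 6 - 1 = 16*l^2 - 16*l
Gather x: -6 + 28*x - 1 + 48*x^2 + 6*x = 48*x^2 + 34*x - 7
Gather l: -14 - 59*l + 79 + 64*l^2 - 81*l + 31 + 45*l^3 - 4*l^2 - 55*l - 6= 45*l^3 + 60*l^2 - 195*l + 90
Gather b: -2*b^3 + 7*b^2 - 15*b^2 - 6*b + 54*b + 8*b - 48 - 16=-2*b^3 - 8*b^2 + 56*b - 64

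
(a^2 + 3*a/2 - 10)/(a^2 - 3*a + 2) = (a^2 + 3*a/2 - 10)/(a^2 - 3*a + 2)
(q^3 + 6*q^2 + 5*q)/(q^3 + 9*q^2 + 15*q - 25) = q*(q + 1)/(q^2 + 4*q - 5)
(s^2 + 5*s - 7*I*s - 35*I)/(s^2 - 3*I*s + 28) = (s + 5)/(s + 4*I)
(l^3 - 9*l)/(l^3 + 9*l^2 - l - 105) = l*(l + 3)/(l^2 + 12*l + 35)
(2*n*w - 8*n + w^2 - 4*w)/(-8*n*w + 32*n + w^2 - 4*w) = (2*n + w)/(-8*n + w)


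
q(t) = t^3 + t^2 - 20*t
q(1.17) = -20.43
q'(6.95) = 138.81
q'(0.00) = -20.00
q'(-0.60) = -20.12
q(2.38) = -28.45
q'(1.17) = -13.55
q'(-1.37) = -17.11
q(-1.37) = 26.71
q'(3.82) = 31.42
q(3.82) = -6.06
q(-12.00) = -1344.00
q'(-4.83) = 40.33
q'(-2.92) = -0.26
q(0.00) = 0.00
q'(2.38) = 1.75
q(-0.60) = 12.14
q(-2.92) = 42.03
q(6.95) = 245.00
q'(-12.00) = 388.00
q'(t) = 3*t^2 + 2*t - 20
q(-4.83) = 7.25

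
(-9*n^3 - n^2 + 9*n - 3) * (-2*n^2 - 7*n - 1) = 18*n^5 + 65*n^4 - 2*n^3 - 56*n^2 + 12*n + 3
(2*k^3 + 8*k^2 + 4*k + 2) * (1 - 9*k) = -18*k^4 - 70*k^3 - 28*k^2 - 14*k + 2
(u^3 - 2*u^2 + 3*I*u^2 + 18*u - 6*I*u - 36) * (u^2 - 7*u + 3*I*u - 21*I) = u^5 - 9*u^4 + 6*I*u^4 + 23*u^3 - 54*I*u^3 - 81*u^2 + 138*I*u^2 + 126*u - 486*I*u + 756*I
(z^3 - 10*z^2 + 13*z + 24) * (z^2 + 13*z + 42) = z^5 + 3*z^4 - 75*z^3 - 227*z^2 + 858*z + 1008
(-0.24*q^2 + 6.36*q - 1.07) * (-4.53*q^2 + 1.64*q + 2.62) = 1.0872*q^4 - 29.2044*q^3 + 14.6487*q^2 + 14.9084*q - 2.8034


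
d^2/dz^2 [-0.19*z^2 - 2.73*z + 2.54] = -0.380000000000000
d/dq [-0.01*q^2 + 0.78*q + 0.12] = 0.78 - 0.02*q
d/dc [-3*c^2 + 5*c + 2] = 5 - 6*c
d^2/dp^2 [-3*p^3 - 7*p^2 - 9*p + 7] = -18*p - 14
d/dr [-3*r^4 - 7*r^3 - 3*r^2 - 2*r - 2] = -12*r^3 - 21*r^2 - 6*r - 2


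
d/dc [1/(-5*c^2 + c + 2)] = (10*c - 1)/(-5*c^2 + c + 2)^2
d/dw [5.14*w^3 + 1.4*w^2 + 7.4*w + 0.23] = 15.42*w^2 + 2.8*w + 7.4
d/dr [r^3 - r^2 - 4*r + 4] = 3*r^2 - 2*r - 4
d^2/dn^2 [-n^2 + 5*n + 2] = -2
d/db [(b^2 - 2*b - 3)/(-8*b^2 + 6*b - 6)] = 5*(-b^2 - 6*b + 3)/(2*(16*b^4 - 24*b^3 + 33*b^2 - 18*b + 9))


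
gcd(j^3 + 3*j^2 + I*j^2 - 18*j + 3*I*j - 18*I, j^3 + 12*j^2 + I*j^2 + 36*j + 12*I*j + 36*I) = j^2 + j*(6 + I) + 6*I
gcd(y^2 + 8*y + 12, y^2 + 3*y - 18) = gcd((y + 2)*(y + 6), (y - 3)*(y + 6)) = y + 6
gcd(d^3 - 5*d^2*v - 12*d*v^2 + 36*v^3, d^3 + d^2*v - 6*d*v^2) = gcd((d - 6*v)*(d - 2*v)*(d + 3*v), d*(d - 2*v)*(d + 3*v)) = -d^2 - d*v + 6*v^2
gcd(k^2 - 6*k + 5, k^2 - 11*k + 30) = k - 5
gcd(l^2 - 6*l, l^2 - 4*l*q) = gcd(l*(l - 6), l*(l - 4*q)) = l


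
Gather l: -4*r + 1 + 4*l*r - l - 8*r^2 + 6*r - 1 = l*(4*r - 1) - 8*r^2 + 2*r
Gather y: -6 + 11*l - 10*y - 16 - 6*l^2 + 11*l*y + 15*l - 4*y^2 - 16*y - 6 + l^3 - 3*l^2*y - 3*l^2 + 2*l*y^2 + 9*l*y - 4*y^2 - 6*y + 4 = l^3 - 9*l^2 + 26*l + y^2*(2*l - 8) + y*(-3*l^2 + 20*l - 32) - 24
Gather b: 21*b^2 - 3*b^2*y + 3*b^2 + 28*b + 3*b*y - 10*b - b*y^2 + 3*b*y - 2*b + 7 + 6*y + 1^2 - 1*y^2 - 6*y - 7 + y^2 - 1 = b^2*(24 - 3*y) + b*(-y^2 + 6*y + 16)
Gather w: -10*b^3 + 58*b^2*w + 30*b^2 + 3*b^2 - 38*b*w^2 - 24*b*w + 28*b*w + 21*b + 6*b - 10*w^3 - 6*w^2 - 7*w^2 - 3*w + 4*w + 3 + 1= -10*b^3 + 33*b^2 + 27*b - 10*w^3 + w^2*(-38*b - 13) + w*(58*b^2 + 4*b + 1) + 4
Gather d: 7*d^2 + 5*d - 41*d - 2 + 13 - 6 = 7*d^2 - 36*d + 5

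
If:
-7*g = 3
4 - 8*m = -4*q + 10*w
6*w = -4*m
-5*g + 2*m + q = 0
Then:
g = -3/7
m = -24/49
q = -57/49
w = 16/49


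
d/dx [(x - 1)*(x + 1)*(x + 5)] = 3*x^2 + 10*x - 1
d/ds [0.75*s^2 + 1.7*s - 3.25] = 1.5*s + 1.7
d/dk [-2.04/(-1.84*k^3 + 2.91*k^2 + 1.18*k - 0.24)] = (-11.2608*k^2 + 11.8728*k + 2.4072)/(1.84*k^3 - 2.91*k^2 - 1.18*k + 0.24)^2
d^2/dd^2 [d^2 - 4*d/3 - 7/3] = 2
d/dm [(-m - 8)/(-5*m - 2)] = -38/(5*m + 2)^2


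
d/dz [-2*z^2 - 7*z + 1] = -4*z - 7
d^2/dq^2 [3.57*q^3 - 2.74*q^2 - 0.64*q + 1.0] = 21.42*q - 5.48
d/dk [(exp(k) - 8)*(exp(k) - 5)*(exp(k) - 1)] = (3*exp(2*k) - 28*exp(k) + 53)*exp(k)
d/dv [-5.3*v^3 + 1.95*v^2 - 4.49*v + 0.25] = -15.9*v^2 + 3.9*v - 4.49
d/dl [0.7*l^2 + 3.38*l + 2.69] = 1.4*l + 3.38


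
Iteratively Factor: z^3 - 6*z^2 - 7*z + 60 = (z - 4)*(z^2 - 2*z - 15) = (z - 5)*(z - 4)*(z + 3)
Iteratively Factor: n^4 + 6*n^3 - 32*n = (n + 4)*(n^3 + 2*n^2 - 8*n) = n*(n + 4)*(n^2 + 2*n - 8) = n*(n + 4)^2*(n - 2)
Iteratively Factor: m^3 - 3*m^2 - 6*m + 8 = (m + 2)*(m^2 - 5*m + 4) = (m - 4)*(m + 2)*(m - 1)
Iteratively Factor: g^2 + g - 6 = (g - 2)*(g + 3)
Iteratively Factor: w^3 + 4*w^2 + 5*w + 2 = (w + 1)*(w^2 + 3*w + 2) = (w + 1)*(w + 2)*(w + 1)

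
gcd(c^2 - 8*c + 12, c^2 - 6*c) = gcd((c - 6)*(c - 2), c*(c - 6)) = c - 6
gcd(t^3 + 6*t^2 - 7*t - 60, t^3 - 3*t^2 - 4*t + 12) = t - 3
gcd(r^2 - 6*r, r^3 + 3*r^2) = r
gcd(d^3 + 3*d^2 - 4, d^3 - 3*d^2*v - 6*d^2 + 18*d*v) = 1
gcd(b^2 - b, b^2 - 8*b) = b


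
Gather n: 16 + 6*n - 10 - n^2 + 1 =-n^2 + 6*n + 7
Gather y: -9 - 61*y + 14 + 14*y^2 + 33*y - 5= 14*y^2 - 28*y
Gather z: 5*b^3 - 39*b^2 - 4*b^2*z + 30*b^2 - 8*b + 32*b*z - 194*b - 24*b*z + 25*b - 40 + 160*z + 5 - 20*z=5*b^3 - 9*b^2 - 177*b + z*(-4*b^2 + 8*b + 140) - 35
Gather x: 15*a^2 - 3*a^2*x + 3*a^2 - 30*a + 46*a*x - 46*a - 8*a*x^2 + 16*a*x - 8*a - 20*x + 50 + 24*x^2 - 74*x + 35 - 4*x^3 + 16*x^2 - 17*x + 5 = 18*a^2 - 84*a - 4*x^3 + x^2*(40 - 8*a) + x*(-3*a^2 + 62*a - 111) + 90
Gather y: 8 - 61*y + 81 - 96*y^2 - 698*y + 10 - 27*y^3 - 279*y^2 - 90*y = -27*y^3 - 375*y^2 - 849*y + 99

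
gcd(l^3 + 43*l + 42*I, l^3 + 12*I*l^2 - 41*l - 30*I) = l^2 + 7*I*l - 6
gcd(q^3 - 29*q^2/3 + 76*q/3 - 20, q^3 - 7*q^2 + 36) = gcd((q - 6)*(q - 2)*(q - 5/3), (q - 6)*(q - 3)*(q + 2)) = q - 6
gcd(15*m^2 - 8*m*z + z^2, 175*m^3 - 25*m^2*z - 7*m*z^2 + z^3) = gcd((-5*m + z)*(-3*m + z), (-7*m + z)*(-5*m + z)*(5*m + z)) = -5*m + z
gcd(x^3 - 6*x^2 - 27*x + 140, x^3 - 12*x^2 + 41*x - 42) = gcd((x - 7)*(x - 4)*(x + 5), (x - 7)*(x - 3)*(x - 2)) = x - 7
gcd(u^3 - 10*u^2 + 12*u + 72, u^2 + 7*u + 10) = u + 2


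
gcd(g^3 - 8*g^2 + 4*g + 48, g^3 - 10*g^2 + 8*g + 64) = g^2 - 2*g - 8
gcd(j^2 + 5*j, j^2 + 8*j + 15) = j + 5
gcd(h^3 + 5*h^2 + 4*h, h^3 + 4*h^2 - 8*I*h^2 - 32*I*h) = h^2 + 4*h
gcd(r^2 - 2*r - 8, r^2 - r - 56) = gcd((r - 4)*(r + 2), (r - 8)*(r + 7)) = 1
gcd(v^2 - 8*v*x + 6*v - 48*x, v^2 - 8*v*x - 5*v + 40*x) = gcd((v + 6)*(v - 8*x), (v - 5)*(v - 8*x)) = -v + 8*x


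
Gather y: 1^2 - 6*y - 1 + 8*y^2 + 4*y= 8*y^2 - 2*y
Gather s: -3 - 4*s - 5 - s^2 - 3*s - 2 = -s^2 - 7*s - 10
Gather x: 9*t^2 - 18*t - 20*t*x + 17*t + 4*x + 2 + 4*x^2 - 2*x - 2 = 9*t^2 - t + 4*x^2 + x*(2 - 20*t)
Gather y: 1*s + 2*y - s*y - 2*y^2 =s - 2*y^2 + y*(2 - s)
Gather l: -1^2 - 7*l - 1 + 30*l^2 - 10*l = 30*l^2 - 17*l - 2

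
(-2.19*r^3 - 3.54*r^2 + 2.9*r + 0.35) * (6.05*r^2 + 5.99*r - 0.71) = -13.2495*r^5 - 34.5351*r^4 - 2.1047*r^3 + 22.0019*r^2 + 0.0375000000000001*r - 0.2485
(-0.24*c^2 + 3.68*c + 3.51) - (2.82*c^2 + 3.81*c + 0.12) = -3.06*c^2 - 0.13*c + 3.39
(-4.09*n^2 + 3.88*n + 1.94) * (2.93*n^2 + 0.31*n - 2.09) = -11.9837*n^4 + 10.1005*n^3 + 15.4351*n^2 - 7.5078*n - 4.0546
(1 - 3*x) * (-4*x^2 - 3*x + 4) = 12*x^3 + 5*x^2 - 15*x + 4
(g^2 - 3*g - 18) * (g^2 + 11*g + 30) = g^4 + 8*g^3 - 21*g^2 - 288*g - 540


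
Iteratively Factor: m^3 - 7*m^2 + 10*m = (m)*(m^2 - 7*m + 10) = m*(m - 5)*(m - 2)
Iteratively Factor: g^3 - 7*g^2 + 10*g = (g - 2)*(g^2 - 5*g) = g*(g - 2)*(g - 5)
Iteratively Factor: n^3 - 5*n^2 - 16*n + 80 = (n - 5)*(n^2 - 16) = (n - 5)*(n - 4)*(n + 4)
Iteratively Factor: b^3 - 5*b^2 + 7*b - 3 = (b - 3)*(b^2 - 2*b + 1) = (b - 3)*(b - 1)*(b - 1)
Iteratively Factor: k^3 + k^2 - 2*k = (k - 1)*(k^2 + 2*k) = k*(k - 1)*(k + 2)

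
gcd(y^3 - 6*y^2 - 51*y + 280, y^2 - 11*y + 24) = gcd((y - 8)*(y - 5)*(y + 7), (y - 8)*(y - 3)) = y - 8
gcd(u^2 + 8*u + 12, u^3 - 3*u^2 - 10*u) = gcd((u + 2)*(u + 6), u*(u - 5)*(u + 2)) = u + 2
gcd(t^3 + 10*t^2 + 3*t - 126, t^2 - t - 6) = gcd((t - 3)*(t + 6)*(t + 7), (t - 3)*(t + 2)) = t - 3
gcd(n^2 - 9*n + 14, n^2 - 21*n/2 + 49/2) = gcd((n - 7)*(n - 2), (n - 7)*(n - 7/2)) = n - 7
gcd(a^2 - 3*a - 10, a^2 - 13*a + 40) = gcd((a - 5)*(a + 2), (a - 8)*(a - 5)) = a - 5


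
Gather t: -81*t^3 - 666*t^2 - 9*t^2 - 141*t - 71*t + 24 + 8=-81*t^3 - 675*t^2 - 212*t + 32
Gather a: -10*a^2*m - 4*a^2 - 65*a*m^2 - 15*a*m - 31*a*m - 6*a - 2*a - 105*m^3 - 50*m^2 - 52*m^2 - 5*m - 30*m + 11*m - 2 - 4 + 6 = a^2*(-10*m - 4) + a*(-65*m^2 - 46*m - 8) - 105*m^3 - 102*m^2 - 24*m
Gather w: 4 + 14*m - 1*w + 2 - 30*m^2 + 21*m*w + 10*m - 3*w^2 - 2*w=-30*m^2 + 24*m - 3*w^2 + w*(21*m - 3) + 6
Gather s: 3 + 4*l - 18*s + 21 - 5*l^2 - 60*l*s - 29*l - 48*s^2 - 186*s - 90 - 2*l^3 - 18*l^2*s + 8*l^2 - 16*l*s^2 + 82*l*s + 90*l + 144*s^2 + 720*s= -2*l^3 + 3*l^2 + 65*l + s^2*(96 - 16*l) + s*(-18*l^2 + 22*l + 516) - 66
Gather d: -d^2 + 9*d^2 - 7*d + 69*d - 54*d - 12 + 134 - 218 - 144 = 8*d^2 + 8*d - 240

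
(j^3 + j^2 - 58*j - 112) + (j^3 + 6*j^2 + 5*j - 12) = 2*j^3 + 7*j^2 - 53*j - 124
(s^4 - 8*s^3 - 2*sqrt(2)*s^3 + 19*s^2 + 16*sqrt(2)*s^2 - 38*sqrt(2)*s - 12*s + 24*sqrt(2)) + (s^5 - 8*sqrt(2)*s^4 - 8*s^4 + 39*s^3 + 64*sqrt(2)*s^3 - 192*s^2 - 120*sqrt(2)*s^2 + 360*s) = s^5 - 8*sqrt(2)*s^4 - 7*s^4 + 31*s^3 + 62*sqrt(2)*s^3 - 173*s^2 - 104*sqrt(2)*s^2 - 38*sqrt(2)*s + 348*s + 24*sqrt(2)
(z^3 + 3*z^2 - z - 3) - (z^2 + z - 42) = z^3 + 2*z^2 - 2*z + 39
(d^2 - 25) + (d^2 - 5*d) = 2*d^2 - 5*d - 25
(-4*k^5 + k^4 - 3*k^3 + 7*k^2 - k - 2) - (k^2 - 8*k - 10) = -4*k^5 + k^4 - 3*k^3 + 6*k^2 + 7*k + 8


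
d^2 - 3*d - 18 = (d - 6)*(d + 3)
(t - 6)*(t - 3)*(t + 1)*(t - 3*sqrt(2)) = t^4 - 8*t^3 - 3*sqrt(2)*t^3 + 9*t^2 + 24*sqrt(2)*t^2 - 27*sqrt(2)*t + 18*t - 54*sqrt(2)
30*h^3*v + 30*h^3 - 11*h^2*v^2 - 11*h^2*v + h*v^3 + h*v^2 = (-6*h + v)*(-5*h + v)*(h*v + h)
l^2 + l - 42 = (l - 6)*(l + 7)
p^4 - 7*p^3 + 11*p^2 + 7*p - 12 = (p - 4)*(p - 3)*(p - 1)*(p + 1)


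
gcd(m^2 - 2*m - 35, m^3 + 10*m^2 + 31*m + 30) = m + 5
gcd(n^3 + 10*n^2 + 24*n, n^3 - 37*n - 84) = n + 4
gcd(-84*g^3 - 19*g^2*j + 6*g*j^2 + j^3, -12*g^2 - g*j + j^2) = 12*g^2 + g*j - j^2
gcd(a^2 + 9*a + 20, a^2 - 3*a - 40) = a + 5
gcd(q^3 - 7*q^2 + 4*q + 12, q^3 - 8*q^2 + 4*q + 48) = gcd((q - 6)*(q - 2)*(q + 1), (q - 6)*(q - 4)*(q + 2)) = q - 6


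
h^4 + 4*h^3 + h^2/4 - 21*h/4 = h*(h - 1)*(h + 3/2)*(h + 7/2)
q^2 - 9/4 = (q - 3/2)*(q + 3/2)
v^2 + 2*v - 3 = (v - 1)*(v + 3)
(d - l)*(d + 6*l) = d^2 + 5*d*l - 6*l^2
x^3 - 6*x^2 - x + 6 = (x - 6)*(x - 1)*(x + 1)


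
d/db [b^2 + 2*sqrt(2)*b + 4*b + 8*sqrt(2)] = 2*b + 2*sqrt(2) + 4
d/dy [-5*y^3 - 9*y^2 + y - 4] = -15*y^2 - 18*y + 1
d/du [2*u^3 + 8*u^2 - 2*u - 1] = 6*u^2 + 16*u - 2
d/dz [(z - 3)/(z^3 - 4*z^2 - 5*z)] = (-z*(-z^2 + 4*z + 5) + (z - 3)*(-3*z^2 + 8*z + 5))/(z^2*(-z^2 + 4*z + 5)^2)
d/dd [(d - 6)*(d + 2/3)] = 2*d - 16/3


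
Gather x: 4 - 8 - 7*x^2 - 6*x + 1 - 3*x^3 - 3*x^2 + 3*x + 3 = -3*x^3 - 10*x^2 - 3*x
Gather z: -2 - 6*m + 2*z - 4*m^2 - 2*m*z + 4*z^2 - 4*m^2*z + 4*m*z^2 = -4*m^2 - 6*m + z^2*(4*m + 4) + z*(-4*m^2 - 2*m + 2) - 2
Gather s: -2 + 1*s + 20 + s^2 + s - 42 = s^2 + 2*s - 24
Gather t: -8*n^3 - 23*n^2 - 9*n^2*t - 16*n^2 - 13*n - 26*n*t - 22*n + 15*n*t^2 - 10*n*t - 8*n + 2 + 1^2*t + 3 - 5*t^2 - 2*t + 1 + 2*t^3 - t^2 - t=-8*n^3 - 39*n^2 - 43*n + 2*t^3 + t^2*(15*n - 6) + t*(-9*n^2 - 36*n - 2) + 6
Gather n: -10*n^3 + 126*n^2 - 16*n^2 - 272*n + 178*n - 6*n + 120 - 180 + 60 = -10*n^3 + 110*n^2 - 100*n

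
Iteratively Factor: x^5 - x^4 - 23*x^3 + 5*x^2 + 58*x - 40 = (x - 1)*(x^4 - 23*x^2 - 18*x + 40) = (x - 1)^2*(x^3 + x^2 - 22*x - 40) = (x - 1)^2*(x + 4)*(x^2 - 3*x - 10) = (x - 1)^2*(x + 2)*(x + 4)*(x - 5)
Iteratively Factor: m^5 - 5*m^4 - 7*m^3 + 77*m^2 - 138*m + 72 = (m - 3)*(m^4 - 2*m^3 - 13*m^2 + 38*m - 24) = (m - 3)*(m + 4)*(m^3 - 6*m^2 + 11*m - 6) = (m - 3)*(m - 2)*(m + 4)*(m^2 - 4*m + 3) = (m - 3)^2*(m - 2)*(m + 4)*(m - 1)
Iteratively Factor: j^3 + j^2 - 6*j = (j - 2)*(j^2 + 3*j) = (j - 2)*(j + 3)*(j)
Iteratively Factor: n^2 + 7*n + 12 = (n + 4)*(n + 3)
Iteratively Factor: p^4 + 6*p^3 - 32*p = (p + 4)*(p^3 + 2*p^2 - 8*p) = p*(p + 4)*(p^2 + 2*p - 8) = p*(p + 4)^2*(p - 2)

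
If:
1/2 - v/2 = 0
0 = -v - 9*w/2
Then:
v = 1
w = -2/9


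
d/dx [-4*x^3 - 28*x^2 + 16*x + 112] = -12*x^2 - 56*x + 16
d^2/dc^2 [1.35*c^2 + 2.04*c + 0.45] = 2.70000000000000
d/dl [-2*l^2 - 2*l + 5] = -4*l - 2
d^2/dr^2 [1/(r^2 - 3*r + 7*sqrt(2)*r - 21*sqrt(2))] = 2*(-r^2 - 7*sqrt(2)*r + 3*r + (2*r - 3 + 7*sqrt(2))^2 + 21*sqrt(2))/(r^2 - 3*r + 7*sqrt(2)*r - 21*sqrt(2))^3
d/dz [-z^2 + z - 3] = 1 - 2*z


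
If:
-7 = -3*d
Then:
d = 7/3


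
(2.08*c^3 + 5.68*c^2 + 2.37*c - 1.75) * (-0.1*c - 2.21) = -0.208*c^4 - 5.1648*c^3 - 12.7898*c^2 - 5.0627*c + 3.8675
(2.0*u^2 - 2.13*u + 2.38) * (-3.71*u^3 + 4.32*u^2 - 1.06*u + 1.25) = -7.42*u^5 + 16.5423*u^4 - 20.1514*u^3 + 15.0394*u^2 - 5.1853*u + 2.975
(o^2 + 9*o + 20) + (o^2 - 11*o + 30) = 2*o^2 - 2*o + 50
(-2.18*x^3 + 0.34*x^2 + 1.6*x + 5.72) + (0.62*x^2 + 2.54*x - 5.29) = -2.18*x^3 + 0.96*x^2 + 4.14*x + 0.43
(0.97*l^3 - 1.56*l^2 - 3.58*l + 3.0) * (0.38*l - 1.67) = 0.3686*l^4 - 2.2127*l^3 + 1.2448*l^2 + 7.1186*l - 5.01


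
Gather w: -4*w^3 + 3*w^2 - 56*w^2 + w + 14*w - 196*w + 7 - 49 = -4*w^3 - 53*w^2 - 181*w - 42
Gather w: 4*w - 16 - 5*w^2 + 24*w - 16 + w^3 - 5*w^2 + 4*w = w^3 - 10*w^2 + 32*w - 32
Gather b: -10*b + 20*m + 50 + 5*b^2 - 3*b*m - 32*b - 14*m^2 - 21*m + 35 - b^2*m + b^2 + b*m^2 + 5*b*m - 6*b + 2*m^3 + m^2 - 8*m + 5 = b^2*(6 - m) + b*(m^2 + 2*m - 48) + 2*m^3 - 13*m^2 - 9*m + 90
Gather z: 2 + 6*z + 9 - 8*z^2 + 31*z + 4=-8*z^2 + 37*z + 15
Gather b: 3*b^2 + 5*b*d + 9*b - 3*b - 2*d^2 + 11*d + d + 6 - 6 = 3*b^2 + b*(5*d + 6) - 2*d^2 + 12*d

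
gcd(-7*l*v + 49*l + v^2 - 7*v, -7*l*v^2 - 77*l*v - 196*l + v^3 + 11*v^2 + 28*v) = -7*l + v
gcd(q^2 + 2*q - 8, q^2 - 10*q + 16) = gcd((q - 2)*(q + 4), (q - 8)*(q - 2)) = q - 2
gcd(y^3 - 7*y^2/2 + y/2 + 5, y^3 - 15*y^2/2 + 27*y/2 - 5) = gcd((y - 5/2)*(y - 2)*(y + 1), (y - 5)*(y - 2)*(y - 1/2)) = y - 2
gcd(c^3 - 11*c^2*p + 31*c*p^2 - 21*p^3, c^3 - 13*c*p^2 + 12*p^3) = c^2 - 4*c*p + 3*p^2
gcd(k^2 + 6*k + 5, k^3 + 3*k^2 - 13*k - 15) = k^2 + 6*k + 5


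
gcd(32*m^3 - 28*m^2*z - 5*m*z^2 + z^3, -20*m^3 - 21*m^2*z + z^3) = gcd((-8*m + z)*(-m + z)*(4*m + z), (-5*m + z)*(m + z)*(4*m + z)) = 4*m + z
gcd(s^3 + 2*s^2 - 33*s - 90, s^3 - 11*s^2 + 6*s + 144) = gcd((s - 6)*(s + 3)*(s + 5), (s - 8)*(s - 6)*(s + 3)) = s^2 - 3*s - 18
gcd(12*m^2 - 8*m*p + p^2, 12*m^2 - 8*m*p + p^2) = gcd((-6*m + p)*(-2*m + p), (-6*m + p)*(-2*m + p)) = 12*m^2 - 8*m*p + p^2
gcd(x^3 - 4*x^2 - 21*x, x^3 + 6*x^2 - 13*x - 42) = 1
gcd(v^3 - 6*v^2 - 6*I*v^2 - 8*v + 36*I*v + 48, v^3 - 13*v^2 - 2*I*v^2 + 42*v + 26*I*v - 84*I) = v^2 + v*(-6 - 2*I) + 12*I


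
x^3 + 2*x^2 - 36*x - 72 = (x - 6)*(x + 2)*(x + 6)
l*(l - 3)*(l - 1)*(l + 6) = l^4 + 2*l^3 - 21*l^2 + 18*l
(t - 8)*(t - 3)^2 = t^3 - 14*t^2 + 57*t - 72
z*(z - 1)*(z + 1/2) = z^3 - z^2/2 - z/2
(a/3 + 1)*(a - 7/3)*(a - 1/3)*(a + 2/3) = a^4/3 + a^3/3 - 7*a^2/3 - 67*a/81 + 14/27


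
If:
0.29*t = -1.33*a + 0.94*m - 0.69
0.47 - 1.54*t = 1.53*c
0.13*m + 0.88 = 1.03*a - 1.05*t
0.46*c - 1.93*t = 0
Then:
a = 1.23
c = 0.25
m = 2.49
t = 0.06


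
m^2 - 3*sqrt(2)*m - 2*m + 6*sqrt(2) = (m - 2)*(m - 3*sqrt(2))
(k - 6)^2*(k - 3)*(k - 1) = k^4 - 16*k^3 + 87*k^2 - 180*k + 108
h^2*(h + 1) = h^3 + h^2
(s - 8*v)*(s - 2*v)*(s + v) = s^3 - 9*s^2*v + 6*s*v^2 + 16*v^3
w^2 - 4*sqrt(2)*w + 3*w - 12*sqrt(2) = (w + 3)*(w - 4*sqrt(2))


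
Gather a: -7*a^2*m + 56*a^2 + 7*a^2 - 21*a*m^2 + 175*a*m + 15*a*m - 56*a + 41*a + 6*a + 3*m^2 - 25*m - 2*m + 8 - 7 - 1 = a^2*(63 - 7*m) + a*(-21*m^2 + 190*m - 9) + 3*m^2 - 27*m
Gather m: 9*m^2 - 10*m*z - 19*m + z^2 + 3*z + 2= 9*m^2 + m*(-10*z - 19) + z^2 + 3*z + 2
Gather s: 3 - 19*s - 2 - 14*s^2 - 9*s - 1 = -14*s^2 - 28*s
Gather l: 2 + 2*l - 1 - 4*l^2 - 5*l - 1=-4*l^2 - 3*l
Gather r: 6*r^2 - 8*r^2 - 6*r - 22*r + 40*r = -2*r^2 + 12*r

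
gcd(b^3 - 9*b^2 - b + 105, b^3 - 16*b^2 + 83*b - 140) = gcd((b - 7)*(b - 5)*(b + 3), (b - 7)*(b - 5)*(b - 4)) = b^2 - 12*b + 35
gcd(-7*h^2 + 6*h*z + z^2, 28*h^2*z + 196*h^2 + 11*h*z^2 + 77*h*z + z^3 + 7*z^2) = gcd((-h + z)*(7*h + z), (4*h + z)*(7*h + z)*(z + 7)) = 7*h + z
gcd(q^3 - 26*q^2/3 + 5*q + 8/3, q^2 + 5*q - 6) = q - 1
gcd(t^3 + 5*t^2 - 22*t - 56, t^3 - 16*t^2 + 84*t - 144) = t - 4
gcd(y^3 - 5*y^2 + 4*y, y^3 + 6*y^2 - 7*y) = y^2 - y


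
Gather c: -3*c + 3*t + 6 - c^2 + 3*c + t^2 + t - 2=-c^2 + t^2 + 4*t + 4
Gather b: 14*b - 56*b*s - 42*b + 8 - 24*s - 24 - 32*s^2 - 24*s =b*(-56*s - 28) - 32*s^2 - 48*s - 16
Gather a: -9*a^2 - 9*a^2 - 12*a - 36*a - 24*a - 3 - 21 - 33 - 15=-18*a^2 - 72*a - 72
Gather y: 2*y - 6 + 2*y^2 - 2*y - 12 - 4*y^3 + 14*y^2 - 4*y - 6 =-4*y^3 + 16*y^2 - 4*y - 24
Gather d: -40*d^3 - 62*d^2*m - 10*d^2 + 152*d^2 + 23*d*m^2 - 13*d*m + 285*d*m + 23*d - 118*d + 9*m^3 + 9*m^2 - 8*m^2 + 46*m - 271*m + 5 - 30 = -40*d^3 + d^2*(142 - 62*m) + d*(23*m^2 + 272*m - 95) + 9*m^3 + m^2 - 225*m - 25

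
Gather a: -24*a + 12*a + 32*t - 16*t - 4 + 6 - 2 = -12*a + 16*t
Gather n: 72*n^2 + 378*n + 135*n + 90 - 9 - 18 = 72*n^2 + 513*n + 63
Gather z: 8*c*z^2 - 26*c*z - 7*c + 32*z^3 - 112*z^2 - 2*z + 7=-7*c + 32*z^3 + z^2*(8*c - 112) + z*(-26*c - 2) + 7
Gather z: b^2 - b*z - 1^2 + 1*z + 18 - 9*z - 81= b^2 + z*(-b - 8) - 64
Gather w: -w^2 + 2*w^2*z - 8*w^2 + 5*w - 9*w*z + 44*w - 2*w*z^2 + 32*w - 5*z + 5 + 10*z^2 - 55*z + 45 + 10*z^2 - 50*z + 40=w^2*(2*z - 9) + w*(-2*z^2 - 9*z + 81) + 20*z^2 - 110*z + 90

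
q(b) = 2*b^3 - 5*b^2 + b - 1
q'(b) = 6*b^2 - 10*b + 1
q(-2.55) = -69.23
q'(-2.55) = 65.52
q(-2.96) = -99.64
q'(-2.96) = 83.17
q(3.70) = 35.56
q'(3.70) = 46.14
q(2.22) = -1.54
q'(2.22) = 8.37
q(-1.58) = -22.95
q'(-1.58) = 31.78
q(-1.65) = -25.25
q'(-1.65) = 33.84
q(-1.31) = -15.39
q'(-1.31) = 24.40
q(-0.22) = -1.48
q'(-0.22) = 3.49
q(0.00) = -1.00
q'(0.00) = 1.00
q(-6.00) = -619.00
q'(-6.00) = 277.00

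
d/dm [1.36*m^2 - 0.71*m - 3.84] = 2.72*m - 0.71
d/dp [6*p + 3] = 6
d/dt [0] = 0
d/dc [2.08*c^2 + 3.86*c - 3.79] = 4.16*c + 3.86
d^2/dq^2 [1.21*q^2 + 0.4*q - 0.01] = 2.42000000000000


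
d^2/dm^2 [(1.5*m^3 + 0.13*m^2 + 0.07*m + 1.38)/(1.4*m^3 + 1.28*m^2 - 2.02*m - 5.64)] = (-7.105427357601e-15*m^7 - 4.86639999999997*m^6 + 26.2752*m^5 + 177.54408*m^4 + 89.1344319999999*m^3 + 104.948928*m^2 + 333.288576*m + 37.8624)/(2.744*m^9 + 7.5264*m^8 - 4.99632*m^7 - 52.785088*m^6 - 53.432304*m^5 + 83.646528*m^4 + 212.854616*m^3 + 53.108496*m^2 - 192.766176*m - 179.406144)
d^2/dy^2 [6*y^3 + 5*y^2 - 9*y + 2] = 36*y + 10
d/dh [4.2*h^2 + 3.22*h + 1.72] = 8.4*h + 3.22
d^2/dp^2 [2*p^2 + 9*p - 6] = 4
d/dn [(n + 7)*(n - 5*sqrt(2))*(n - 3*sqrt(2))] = 3*n^2 - 16*sqrt(2)*n + 14*n - 56*sqrt(2) + 30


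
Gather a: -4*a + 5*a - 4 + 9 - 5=a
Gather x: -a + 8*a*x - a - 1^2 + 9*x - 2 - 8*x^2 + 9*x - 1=-2*a - 8*x^2 + x*(8*a + 18) - 4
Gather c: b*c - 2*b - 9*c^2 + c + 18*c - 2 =-2*b - 9*c^2 + c*(b + 19) - 2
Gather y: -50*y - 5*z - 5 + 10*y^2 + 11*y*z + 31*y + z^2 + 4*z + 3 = 10*y^2 + y*(11*z - 19) + z^2 - z - 2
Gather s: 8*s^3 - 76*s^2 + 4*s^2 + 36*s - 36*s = 8*s^3 - 72*s^2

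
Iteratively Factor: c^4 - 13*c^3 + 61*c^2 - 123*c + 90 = (c - 5)*(c^3 - 8*c^2 + 21*c - 18) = (c - 5)*(c - 3)*(c^2 - 5*c + 6) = (c - 5)*(c - 3)*(c - 2)*(c - 3)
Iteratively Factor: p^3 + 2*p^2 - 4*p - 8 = (p + 2)*(p^2 - 4) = (p + 2)^2*(p - 2)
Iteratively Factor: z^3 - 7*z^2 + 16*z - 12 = (z - 2)*(z^2 - 5*z + 6) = (z - 3)*(z - 2)*(z - 2)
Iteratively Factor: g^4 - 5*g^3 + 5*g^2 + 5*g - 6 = (g - 1)*(g^3 - 4*g^2 + g + 6) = (g - 2)*(g - 1)*(g^2 - 2*g - 3) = (g - 2)*(g - 1)*(g + 1)*(g - 3)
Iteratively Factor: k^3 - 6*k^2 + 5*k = (k - 5)*(k^2 - k) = (k - 5)*(k - 1)*(k)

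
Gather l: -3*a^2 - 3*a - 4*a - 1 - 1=-3*a^2 - 7*a - 2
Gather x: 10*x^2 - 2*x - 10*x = 10*x^2 - 12*x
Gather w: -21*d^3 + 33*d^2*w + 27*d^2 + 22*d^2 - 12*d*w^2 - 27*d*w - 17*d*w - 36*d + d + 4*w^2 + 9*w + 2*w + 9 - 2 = -21*d^3 + 49*d^2 - 35*d + w^2*(4 - 12*d) + w*(33*d^2 - 44*d + 11) + 7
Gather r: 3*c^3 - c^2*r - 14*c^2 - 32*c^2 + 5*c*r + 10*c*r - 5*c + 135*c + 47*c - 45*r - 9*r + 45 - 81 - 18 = 3*c^3 - 46*c^2 + 177*c + r*(-c^2 + 15*c - 54) - 54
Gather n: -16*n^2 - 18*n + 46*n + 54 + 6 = -16*n^2 + 28*n + 60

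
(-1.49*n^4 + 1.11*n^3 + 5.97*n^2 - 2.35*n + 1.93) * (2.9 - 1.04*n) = 1.5496*n^5 - 5.4754*n^4 - 2.9898*n^3 + 19.757*n^2 - 8.8222*n + 5.597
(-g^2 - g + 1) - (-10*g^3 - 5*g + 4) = 10*g^3 - g^2 + 4*g - 3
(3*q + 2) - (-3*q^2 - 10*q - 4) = 3*q^2 + 13*q + 6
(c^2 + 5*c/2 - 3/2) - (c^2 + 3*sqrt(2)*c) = -3*sqrt(2)*c + 5*c/2 - 3/2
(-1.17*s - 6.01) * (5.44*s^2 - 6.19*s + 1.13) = -6.3648*s^3 - 25.4521*s^2 + 35.8798*s - 6.7913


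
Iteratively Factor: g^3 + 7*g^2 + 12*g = (g + 3)*(g^2 + 4*g) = g*(g + 3)*(g + 4)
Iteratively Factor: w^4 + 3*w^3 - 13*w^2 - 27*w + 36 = (w - 3)*(w^3 + 6*w^2 + 5*w - 12) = (w - 3)*(w + 4)*(w^2 + 2*w - 3) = (w - 3)*(w + 3)*(w + 4)*(w - 1)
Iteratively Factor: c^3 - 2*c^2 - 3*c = (c - 3)*(c^2 + c) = c*(c - 3)*(c + 1)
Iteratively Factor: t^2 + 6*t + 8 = (t + 2)*(t + 4)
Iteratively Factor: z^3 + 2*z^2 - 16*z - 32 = (z + 4)*(z^2 - 2*z - 8) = (z + 2)*(z + 4)*(z - 4)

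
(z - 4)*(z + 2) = z^2 - 2*z - 8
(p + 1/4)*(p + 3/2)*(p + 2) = p^3 + 15*p^2/4 + 31*p/8 + 3/4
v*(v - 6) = v^2 - 6*v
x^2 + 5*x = x*(x + 5)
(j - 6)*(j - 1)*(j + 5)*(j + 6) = j^4 + 4*j^3 - 41*j^2 - 144*j + 180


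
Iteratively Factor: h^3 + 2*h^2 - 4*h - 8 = (h + 2)*(h^2 - 4) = (h + 2)^2*(h - 2)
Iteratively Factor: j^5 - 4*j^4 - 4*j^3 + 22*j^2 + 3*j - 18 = (j - 3)*(j^4 - j^3 - 7*j^2 + j + 6) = (j - 3)*(j + 1)*(j^3 - 2*j^2 - 5*j + 6) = (j - 3)^2*(j + 1)*(j^2 + j - 2) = (j - 3)^2*(j - 1)*(j + 1)*(j + 2)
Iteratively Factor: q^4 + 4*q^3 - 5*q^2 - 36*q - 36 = (q + 2)*(q^3 + 2*q^2 - 9*q - 18) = (q - 3)*(q + 2)*(q^2 + 5*q + 6) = (q - 3)*(q + 2)*(q + 3)*(q + 2)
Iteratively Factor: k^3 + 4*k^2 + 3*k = (k + 1)*(k^2 + 3*k) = (k + 1)*(k + 3)*(k)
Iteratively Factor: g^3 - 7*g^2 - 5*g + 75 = (g - 5)*(g^2 - 2*g - 15) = (g - 5)*(g + 3)*(g - 5)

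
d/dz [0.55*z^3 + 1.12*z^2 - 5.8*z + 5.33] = 1.65*z^2 + 2.24*z - 5.8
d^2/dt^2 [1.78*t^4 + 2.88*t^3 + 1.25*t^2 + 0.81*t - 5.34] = 21.36*t^2 + 17.28*t + 2.5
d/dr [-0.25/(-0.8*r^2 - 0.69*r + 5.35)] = (-0.4*r - 0.1725)/(0.8*r^2 + 0.69*r - 5.35)^2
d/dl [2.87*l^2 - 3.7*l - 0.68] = 5.74*l - 3.7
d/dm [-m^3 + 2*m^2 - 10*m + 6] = -3*m^2 + 4*m - 10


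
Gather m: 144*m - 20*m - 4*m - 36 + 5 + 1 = 120*m - 30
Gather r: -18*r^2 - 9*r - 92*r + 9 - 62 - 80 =-18*r^2 - 101*r - 133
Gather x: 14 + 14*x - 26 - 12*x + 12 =2*x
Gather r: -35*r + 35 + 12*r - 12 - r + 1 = 24 - 24*r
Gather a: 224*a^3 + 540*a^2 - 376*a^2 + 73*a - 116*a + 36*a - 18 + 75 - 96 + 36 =224*a^3 + 164*a^2 - 7*a - 3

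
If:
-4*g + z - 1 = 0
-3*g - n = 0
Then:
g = z/4 - 1/4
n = 3/4 - 3*z/4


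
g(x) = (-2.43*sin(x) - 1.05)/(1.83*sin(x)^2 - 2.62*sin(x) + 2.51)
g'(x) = (-3.66*sin(x)*cos(x) + 2.62*cos(x))*(-2.43*sin(x) - 1.05)/(1.83*sin(x)^2 - 2.62*sin(x) + 2.51)^2 - 2.43*cos(x)/(1.83*sin(x)^2 - 2.62*sin(x) + 2.51) = (4.4469*sin(x)^2 + 3.843*sin(x) - 8.8503)*cos(x)/(3.3489*sin(x)^4 - 9.5892*sin(x)^3 + 16.051*sin(x)^2 - 13.1524*sin(x) + 6.3001)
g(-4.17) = -1.95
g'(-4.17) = 0.46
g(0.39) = -1.11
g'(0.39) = -1.97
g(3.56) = -0.02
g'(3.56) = 0.59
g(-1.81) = 0.19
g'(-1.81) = 0.04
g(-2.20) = 0.16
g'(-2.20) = 0.16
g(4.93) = 0.19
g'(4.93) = -0.04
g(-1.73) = 0.20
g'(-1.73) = 0.03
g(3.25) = -0.28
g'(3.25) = 1.16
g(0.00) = -0.42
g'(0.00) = -1.40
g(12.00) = 0.06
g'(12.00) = -0.41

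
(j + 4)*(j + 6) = j^2 + 10*j + 24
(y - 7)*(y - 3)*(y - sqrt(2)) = y^3 - 10*y^2 - sqrt(2)*y^2 + 10*sqrt(2)*y + 21*y - 21*sqrt(2)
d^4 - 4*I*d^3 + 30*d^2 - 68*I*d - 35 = (d - 7*I)*(d - I)^2*(d + 5*I)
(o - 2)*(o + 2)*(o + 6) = o^3 + 6*o^2 - 4*o - 24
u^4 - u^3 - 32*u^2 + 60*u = u*(u - 5)*(u - 2)*(u + 6)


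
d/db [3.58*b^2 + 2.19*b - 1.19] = 7.16*b + 2.19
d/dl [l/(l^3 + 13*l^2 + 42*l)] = -(2*l + 13)/(l^2 + 13*l + 42)^2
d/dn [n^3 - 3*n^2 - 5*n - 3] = 3*n^2 - 6*n - 5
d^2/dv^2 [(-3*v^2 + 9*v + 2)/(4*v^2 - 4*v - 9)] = 2*(96*v^3 - 228*v^2 + 876*v - 463)/(64*v^6 - 192*v^5 - 240*v^4 + 800*v^3 + 540*v^2 - 972*v - 729)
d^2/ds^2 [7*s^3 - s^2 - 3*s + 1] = 42*s - 2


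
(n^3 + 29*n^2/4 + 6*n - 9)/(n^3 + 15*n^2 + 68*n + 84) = (n - 3/4)/(n + 7)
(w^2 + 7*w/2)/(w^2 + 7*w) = (w + 7/2)/(w + 7)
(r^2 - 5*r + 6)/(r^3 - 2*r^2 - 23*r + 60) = (r - 2)/(r^2 + r - 20)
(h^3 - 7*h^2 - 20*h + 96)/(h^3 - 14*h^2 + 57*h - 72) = (h + 4)/(h - 3)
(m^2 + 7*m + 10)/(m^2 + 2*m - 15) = (m + 2)/(m - 3)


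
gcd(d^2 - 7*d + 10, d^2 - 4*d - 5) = d - 5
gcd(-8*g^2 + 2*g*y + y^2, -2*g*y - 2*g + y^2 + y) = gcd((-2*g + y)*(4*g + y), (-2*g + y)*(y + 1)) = -2*g + y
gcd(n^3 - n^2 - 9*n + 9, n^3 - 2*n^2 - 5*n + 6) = n^2 - 4*n + 3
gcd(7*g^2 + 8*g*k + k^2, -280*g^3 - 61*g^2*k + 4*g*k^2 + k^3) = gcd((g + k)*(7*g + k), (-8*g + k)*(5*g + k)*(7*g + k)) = 7*g + k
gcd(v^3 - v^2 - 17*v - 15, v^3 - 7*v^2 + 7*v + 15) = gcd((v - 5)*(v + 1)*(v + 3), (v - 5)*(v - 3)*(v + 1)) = v^2 - 4*v - 5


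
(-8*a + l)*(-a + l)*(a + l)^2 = 8*a^4 + 7*a^3*l - 9*a^2*l^2 - 7*a*l^3 + l^4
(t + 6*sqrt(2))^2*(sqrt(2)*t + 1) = sqrt(2)*t^3 + 25*t^2 + 84*sqrt(2)*t + 72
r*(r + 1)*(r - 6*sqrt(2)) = r^3 - 6*sqrt(2)*r^2 + r^2 - 6*sqrt(2)*r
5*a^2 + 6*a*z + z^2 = (a + z)*(5*a + z)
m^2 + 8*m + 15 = (m + 3)*(m + 5)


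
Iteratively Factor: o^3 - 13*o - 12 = (o - 4)*(o^2 + 4*o + 3) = (o - 4)*(o + 3)*(o + 1)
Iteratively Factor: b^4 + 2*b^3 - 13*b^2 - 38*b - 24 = (b + 1)*(b^3 + b^2 - 14*b - 24) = (b + 1)*(b + 3)*(b^2 - 2*b - 8) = (b - 4)*(b + 1)*(b + 3)*(b + 2)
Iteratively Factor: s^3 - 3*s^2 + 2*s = (s - 1)*(s^2 - 2*s) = s*(s - 1)*(s - 2)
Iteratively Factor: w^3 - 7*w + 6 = (w + 3)*(w^2 - 3*w + 2) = (w - 2)*(w + 3)*(w - 1)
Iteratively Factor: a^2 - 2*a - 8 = (a + 2)*(a - 4)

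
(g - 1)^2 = g^2 - 2*g + 1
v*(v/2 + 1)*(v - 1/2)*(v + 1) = v^4/2 + 5*v^3/4 + v^2/4 - v/2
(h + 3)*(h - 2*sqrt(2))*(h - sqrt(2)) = h^3 - 3*sqrt(2)*h^2 + 3*h^2 - 9*sqrt(2)*h + 4*h + 12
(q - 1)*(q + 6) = q^2 + 5*q - 6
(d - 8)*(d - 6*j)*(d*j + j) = d^3*j - 6*d^2*j^2 - 7*d^2*j + 42*d*j^2 - 8*d*j + 48*j^2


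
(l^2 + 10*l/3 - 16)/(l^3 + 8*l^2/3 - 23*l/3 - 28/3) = (3*l^2 + 10*l - 48)/(3*l^3 + 8*l^2 - 23*l - 28)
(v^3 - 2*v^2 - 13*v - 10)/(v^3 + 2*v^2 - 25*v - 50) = (v + 1)/(v + 5)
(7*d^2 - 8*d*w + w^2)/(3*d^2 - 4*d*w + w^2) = (-7*d + w)/(-3*d + w)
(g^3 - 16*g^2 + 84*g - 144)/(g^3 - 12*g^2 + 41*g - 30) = (g^2 - 10*g + 24)/(g^2 - 6*g + 5)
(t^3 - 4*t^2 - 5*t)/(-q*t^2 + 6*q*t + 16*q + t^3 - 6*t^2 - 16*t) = t*(-t^2 + 4*t + 5)/(q*t^2 - 6*q*t - 16*q - t^3 + 6*t^2 + 16*t)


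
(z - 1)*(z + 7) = z^2 + 6*z - 7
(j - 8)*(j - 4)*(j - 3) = j^3 - 15*j^2 + 68*j - 96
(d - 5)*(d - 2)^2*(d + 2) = d^4 - 7*d^3 + 6*d^2 + 28*d - 40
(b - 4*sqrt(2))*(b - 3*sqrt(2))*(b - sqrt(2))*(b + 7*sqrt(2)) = b^4 - sqrt(2)*b^3 - 74*b^2 + 242*sqrt(2)*b - 336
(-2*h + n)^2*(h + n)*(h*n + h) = 4*h^4*n + 4*h^4 - 3*h^2*n^3 - 3*h^2*n^2 + h*n^4 + h*n^3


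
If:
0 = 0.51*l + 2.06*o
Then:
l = -4.03921568627451*o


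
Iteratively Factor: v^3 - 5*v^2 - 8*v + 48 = (v - 4)*(v^2 - v - 12) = (v - 4)*(v + 3)*(v - 4)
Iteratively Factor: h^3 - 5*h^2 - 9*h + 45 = (h + 3)*(h^2 - 8*h + 15) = (h - 5)*(h + 3)*(h - 3)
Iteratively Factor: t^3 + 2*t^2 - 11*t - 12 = (t + 1)*(t^2 + t - 12) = (t - 3)*(t + 1)*(t + 4)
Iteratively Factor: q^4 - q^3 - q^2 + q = (q - 1)*(q^3 - q) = q*(q - 1)*(q^2 - 1) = q*(q - 1)*(q + 1)*(q - 1)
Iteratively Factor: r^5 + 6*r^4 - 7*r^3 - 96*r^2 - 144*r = (r + 3)*(r^4 + 3*r^3 - 16*r^2 - 48*r) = (r - 4)*(r + 3)*(r^3 + 7*r^2 + 12*r) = r*(r - 4)*(r + 3)*(r^2 + 7*r + 12) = r*(r - 4)*(r + 3)*(r + 4)*(r + 3)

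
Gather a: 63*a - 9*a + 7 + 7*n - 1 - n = 54*a + 6*n + 6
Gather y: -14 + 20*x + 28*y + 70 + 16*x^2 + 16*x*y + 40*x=16*x^2 + 60*x + y*(16*x + 28) + 56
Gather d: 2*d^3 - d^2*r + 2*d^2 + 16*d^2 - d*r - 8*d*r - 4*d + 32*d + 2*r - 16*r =2*d^3 + d^2*(18 - r) + d*(28 - 9*r) - 14*r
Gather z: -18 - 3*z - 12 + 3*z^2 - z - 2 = 3*z^2 - 4*z - 32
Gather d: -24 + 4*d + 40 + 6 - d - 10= 3*d + 12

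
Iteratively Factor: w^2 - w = (w - 1)*(w)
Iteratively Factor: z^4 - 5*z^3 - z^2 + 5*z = (z - 5)*(z^3 - z) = z*(z - 5)*(z^2 - 1) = z*(z - 5)*(z - 1)*(z + 1)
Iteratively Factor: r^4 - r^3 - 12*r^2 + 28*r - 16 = (r + 4)*(r^3 - 5*r^2 + 8*r - 4) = (r - 2)*(r + 4)*(r^2 - 3*r + 2) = (r - 2)*(r - 1)*(r + 4)*(r - 2)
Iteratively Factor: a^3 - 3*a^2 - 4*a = (a)*(a^2 - 3*a - 4) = a*(a + 1)*(a - 4)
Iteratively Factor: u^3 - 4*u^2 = (u - 4)*(u^2) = u*(u - 4)*(u)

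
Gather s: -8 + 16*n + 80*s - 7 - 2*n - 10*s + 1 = 14*n + 70*s - 14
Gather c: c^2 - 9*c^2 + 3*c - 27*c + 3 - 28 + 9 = -8*c^2 - 24*c - 16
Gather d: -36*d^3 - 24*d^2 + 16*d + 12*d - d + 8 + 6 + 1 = -36*d^3 - 24*d^2 + 27*d + 15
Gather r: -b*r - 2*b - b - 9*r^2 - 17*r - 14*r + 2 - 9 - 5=-3*b - 9*r^2 + r*(-b - 31) - 12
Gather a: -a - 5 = -a - 5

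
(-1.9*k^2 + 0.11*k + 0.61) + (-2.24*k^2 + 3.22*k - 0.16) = -4.14*k^2 + 3.33*k + 0.45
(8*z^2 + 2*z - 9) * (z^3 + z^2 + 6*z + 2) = 8*z^5 + 10*z^4 + 41*z^3 + 19*z^2 - 50*z - 18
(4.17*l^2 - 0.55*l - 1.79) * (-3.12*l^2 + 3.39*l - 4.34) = -13.0104*l^4 + 15.8523*l^3 - 14.3775*l^2 - 3.6811*l + 7.7686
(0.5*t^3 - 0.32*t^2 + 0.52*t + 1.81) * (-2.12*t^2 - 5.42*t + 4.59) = -1.06*t^5 - 2.0316*t^4 + 2.927*t^3 - 8.1244*t^2 - 7.4234*t + 8.3079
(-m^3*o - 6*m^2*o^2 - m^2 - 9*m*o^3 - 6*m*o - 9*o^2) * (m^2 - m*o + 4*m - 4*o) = -m^5*o - 5*m^4*o^2 - 4*m^4*o - m^4 - 3*m^3*o^3 - 20*m^3*o^2 - 5*m^3*o - 4*m^3 + 9*m^2*o^4 - 12*m^2*o^3 - 3*m^2*o^2 - 20*m^2*o + 36*m*o^4 + 9*m*o^3 - 12*m*o^2 + 36*o^3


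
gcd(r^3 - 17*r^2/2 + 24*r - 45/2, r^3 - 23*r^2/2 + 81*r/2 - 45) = r^2 - 11*r/2 + 15/2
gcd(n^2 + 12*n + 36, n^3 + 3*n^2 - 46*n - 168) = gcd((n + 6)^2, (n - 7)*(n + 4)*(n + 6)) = n + 6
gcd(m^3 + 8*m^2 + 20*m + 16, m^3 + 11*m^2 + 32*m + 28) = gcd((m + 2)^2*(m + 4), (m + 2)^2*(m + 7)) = m^2 + 4*m + 4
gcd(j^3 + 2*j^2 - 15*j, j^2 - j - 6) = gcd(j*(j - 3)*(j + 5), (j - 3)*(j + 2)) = j - 3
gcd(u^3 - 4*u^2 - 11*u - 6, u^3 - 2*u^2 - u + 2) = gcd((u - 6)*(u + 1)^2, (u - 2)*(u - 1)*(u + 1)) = u + 1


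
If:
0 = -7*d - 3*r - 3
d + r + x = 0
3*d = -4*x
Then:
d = -12/25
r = 3/25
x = 9/25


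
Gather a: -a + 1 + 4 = 5 - a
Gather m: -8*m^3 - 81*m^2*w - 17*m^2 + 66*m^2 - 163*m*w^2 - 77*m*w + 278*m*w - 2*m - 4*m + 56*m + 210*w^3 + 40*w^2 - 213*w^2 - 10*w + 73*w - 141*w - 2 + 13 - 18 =-8*m^3 + m^2*(49 - 81*w) + m*(-163*w^2 + 201*w + 50) + 210*w^3 - 173*w^2 - 78*w - 7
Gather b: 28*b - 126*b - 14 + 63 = 49 - 98*b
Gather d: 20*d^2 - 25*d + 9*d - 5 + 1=20*d^2 - 16*d - 4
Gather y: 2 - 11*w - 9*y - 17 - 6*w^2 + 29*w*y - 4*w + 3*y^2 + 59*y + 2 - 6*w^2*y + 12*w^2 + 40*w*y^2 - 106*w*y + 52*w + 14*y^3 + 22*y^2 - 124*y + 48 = 6*w^2 + 37*w + 14*y^3 + y^2*(40*w + 25) + y*(-6*w^2 - 77*w - 74) + 35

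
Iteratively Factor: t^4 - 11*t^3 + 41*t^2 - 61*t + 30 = (t - 3)*(t^3 - 8*t^2 + 17*t - 10) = (t - 5)*(t - 3)*(t^2 - 3*t + 2) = (t - 5)*(t - 3)*(t - 2)*(t - 1)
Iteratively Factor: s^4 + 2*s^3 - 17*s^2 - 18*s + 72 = (s + 3)*(s^3 - s^2 - 14*s + 24) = (s - 3)*(s + 3)*(s^2 + 2*s - 8) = (s - 3)*(s - 2)*(s + 3)*(s + 4)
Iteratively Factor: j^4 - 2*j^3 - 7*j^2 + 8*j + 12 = (j + 1)*(j^3 - 3*j^2 - 4*j + 12) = (j - 2)*(j + 1)*(j^2 - j - 6) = (j - 2)*(j + 1)*(j + 2)*(j - 3)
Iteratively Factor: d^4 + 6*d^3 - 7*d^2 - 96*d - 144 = (d + 3)*(d^3 + 3*d^2 - 16*d - 48) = (d + 3)^2*(d^2 - 16) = (d - 4)*(d + 3)^2*(d + 4)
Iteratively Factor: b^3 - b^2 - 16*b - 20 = (b + 2)*(b^2 - 3*b - 10) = (b + 2)^2*(b - 5)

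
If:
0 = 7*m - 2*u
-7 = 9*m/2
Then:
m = -14/9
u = -49/9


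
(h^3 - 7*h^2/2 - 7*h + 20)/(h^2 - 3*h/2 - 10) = h - 2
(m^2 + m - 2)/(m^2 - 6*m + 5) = (m + 2)/(m - 5)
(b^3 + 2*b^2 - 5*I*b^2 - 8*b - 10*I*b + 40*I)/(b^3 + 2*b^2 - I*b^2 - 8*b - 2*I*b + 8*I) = (b - 5*I)/(b - I)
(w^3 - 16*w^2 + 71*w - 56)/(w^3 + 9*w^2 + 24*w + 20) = (w^3 - 16*w^2 + 71*w - 56)/(w^3 + 9*w^2 + 24*w + 20)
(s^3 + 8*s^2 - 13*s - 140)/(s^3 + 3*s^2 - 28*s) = (s + 5)/s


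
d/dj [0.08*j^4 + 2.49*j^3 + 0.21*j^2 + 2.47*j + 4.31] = 0.32*j^3 + 7.47*j^2 + 0.42*j + 2.47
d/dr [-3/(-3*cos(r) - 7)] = 9*sin(r)/(3*cos(r) + 7)^2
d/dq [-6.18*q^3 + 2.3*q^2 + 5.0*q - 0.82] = -18.54*q^2 + 4.6*q + 5.0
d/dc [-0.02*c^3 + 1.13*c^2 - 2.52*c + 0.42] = -0.06*c^2 + 2.26*c - 2.52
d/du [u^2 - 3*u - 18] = 2*u - 3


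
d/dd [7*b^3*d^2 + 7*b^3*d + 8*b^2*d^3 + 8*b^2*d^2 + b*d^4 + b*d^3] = b*(14*b^2*d + 7*b^2 + 24*b*d^2 + 16*b*d + 4*d^3 + 3*d^2)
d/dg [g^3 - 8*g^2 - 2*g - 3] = 3*g^2 - 16*g - 2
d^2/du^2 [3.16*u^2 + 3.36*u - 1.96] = 6.32000000000000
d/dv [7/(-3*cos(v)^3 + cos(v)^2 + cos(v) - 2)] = 7*(-9*cos(v)^2 + 2*cos(v) + 1)*sin(v)/(3*cos(v)^3 - cos(v)^2 - cos(v) + 2)^2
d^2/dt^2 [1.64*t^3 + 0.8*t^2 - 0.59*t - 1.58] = 9.84*t + 1.6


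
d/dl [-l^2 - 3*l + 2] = -2*l - 3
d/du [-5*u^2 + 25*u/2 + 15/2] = 25/2 - 10*u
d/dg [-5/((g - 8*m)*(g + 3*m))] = 5*(2*g - 5*m)/((g - 8*m)^2*(g + 3*m)^2)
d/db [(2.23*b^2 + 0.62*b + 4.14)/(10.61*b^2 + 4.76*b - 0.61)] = (4.0366*b^2 - 90.5714*b - 20.0846)/(112.5721*b^4 + 101.0072*b^3 + 9.7134*b^2 - 5.8072*b + 0.3721)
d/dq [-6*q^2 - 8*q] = -12*q - 8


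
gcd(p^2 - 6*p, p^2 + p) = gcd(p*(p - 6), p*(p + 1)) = p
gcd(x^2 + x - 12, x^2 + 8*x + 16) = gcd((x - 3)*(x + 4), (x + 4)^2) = x + 4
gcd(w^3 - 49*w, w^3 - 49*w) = w^3 - 49*w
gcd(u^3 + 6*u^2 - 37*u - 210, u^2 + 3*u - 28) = u + 7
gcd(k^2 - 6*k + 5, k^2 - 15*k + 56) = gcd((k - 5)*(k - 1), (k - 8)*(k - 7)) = 1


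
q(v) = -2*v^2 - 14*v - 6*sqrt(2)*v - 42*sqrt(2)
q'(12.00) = -70.49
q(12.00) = -617.22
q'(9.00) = -58.49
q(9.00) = -423.76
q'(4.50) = -40.49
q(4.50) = -201.08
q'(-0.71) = -19.65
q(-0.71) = -44.44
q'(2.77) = -33.57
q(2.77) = -137.03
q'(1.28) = -27.61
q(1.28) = -91.45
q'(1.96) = -30.33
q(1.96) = -111.15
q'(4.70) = -41.29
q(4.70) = -209.26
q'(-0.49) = -20.53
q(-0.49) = -48.86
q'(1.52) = -28.57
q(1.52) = -98.20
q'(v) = -4*v - 14 - 6*sqrt(2)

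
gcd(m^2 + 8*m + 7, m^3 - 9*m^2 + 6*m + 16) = m + 1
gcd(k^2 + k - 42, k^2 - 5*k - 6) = k - 6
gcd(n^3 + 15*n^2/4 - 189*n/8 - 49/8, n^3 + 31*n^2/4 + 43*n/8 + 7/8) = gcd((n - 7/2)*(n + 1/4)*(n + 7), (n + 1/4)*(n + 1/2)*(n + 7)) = n^2 + 29*n/4 + 7/4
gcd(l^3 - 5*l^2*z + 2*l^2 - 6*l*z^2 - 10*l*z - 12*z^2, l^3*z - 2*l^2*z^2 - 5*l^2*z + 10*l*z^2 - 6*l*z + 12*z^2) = 1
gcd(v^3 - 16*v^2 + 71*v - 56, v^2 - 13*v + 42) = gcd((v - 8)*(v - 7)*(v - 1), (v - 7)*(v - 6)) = v - 7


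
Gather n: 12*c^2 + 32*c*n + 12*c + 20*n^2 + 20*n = 12*c^2 + 12*c + 20*n^2 + n*(32*c + 20)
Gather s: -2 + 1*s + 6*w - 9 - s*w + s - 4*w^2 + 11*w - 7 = s*(2 - w) - 4*w^2 + 17*w - 18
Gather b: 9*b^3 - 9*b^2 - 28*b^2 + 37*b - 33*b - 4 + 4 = 9*b^3 - 37*b^2 + 4*b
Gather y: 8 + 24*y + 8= 24*y + 16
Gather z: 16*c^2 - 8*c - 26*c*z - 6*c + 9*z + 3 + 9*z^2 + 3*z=16*c^2 - 14*c + 9*z^2 + z*(12 - 26*c) + 3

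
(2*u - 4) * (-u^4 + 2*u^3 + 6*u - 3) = -2*u^5 + 8*u^4 - 8*u^3 + 12*u^2 - 30*u + 12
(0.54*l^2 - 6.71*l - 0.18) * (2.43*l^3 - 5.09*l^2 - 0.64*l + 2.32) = 1.3122*l^5 - 19.0539*l^4 + 33.3709*l^3 + 6.4634*l^2 - 15.452*l - 0.4176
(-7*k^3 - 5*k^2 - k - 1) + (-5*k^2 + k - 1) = -7*k^3 - 10*k^2 - 2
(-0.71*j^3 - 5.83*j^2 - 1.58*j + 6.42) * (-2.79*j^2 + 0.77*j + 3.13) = 1.9809*j^5 + 15.719*j^4 - 2.3032*j^3 - 37.3763*j^2 - 0.00199999999999978*j + 20.0946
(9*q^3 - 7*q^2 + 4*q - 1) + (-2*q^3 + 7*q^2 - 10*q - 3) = 7*q^3 - 6*q - 4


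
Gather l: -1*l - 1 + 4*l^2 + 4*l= 4*l^2 + 3*l - 1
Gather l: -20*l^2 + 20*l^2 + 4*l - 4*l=0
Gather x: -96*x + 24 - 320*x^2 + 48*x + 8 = -320*x^2 - 48*x + 32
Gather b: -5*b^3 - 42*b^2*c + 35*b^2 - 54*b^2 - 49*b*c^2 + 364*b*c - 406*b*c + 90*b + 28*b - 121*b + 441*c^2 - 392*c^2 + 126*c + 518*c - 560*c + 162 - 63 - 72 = -5*b^3 + b^2*(-42*c - 19) + b*(-49*c^2 - 42*c - 3) + 49*c^2 + 84*c + 27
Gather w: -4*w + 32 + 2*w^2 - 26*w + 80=2*w^2 - 30*w + 112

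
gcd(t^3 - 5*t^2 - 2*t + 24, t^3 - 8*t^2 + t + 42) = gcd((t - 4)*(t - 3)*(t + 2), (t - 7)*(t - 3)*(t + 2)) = t^2 - t - 6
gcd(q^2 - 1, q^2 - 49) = 1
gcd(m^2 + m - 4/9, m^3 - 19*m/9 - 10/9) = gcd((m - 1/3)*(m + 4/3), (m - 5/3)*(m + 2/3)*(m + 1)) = 1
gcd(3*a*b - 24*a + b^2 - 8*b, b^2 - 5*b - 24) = b - 8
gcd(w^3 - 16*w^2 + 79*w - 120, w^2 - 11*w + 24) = w^2 - 11*w + 24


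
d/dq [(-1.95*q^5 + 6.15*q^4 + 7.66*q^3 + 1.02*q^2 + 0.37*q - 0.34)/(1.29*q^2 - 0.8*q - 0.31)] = (-7.5465*q^6 + 22.107*q^5 - 1.8561*q^4 - 19.882*q^3 - 8.4171*q^2 + 0.2448*q - 0.3867)/(1.6641*q^4 - 2.064*q^3 - 0.1598*q^2 + 0.496*q + 0.0961)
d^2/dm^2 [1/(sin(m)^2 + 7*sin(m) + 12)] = (-4*sin(m)^4 - 21*sin(m)^3 + 5*sin(m)^2 + 126*sin(m) + 74)/(sin(m)^2 + 7*sin(m) + 12)^3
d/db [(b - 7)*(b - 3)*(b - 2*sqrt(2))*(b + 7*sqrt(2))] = 4*b^3 - 30*b^2 + 15*sqrt(2)*b^2 - 100*sqrt(2)*b - 14*b + 105*sqrt(2) + 280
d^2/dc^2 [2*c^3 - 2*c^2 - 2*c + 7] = 12*c - 4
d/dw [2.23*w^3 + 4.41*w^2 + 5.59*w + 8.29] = 6.69*w^2 + 8.82*w + 5.59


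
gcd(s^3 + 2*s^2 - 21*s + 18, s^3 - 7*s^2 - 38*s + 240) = s + 6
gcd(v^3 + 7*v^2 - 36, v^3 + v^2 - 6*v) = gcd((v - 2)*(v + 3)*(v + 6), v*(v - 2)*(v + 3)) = v^2 + v - 6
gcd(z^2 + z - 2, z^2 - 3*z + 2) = z - 1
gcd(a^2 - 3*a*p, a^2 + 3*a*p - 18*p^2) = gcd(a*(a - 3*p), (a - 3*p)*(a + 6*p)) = -a + 3*p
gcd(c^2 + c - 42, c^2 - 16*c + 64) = 1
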